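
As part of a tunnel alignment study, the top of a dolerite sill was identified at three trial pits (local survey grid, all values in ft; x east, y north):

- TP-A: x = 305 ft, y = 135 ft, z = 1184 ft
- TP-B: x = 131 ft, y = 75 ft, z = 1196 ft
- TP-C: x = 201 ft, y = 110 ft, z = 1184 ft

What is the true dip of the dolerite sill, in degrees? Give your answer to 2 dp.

Two edge vectors: TP-A→TP-B = (-174, -60, 12), TP-A→TP-C = (-104, -25, 0).
Normal n = (TP-A→TP-B) × (TP-A→TP-C) = (300, -1248, -1890).
So ∂z/∂x = −n_x/n_z = 0.15873 and ∂z/∂y = −n_y/n_z = −0.66032.
Gradient magnitude |∇z| = √(a² + b²) = √(0.02520 + 0.43602) = 0.67913.
True dip = arctan(0.67913) = 34.18°, dipping toward NNW (azimuth ≈ 346°).

34.18°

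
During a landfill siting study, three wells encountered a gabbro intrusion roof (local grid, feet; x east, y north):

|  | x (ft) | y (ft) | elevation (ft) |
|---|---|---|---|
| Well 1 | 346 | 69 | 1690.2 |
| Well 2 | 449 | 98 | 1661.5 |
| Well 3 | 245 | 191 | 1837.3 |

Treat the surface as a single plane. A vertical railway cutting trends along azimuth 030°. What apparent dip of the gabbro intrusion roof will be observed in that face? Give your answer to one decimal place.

Let the plane be z = a·x + b·y + c.
Well 2−Well 1: 103a + 29b = −28.7;  Well 3−Well 1: −101a + 122b = 147.1.
Solving gives a = −0.50128, b = 0.79075.
Unit vector along 030° is (sin 30°, cos 30°) = (0.5000, 0.8660).
Slope in that direction = a·(0.5000) + b·(0.8660) = 0.43417.
Apparent dip = arctan|0.43417| = 23.5° (true dip is 43.1°, so apparent ≤ true as expected).

23.5°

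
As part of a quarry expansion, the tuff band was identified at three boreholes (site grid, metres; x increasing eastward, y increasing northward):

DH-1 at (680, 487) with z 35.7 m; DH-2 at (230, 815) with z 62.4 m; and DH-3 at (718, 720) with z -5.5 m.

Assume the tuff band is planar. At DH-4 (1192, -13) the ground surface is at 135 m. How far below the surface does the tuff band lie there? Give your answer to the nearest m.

111 m

Two edge vectors: DH-1→DH-2 = (-450, 328, 26.7), DH-1→DH-3 = (38, 233, -41.2).
Normal n = (DH-1→DH-2) × (DH-1→DH-3) = (-19734.7, -17525.4, -117314).
So ∂z/∂x = −n_x/n_z = −0.16822 and ∂z/∂y = −n_y/n_z = −0.14939.
Intercept c from DH-1: 35.7 + 114.39 + 72.75 = 222.84.
At (1192, -13): z_contact = −200.5 + 1.9 + 222.84 = 24.3 m.
Depth below ground = 135 − 24.3 = 111 m.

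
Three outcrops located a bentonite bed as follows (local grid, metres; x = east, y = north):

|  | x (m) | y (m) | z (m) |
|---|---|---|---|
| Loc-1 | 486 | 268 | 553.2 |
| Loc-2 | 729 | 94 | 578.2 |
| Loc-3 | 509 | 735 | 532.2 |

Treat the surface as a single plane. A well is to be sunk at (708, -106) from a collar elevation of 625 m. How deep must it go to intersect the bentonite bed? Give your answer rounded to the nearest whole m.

39 m

Two edge vectors: Loc-1→Loc-2 = (243, -174, 25), Loc-1→Loc-3 = (23, 467, -21).
Normal n = (Loc-1→Loc-2) × (Loc-1→Loc-3) = (-8021, 5678, 117483).
So ∂z/∂x = −n_x/n_z = 0.06827 and ∂z/∂y = −n_y/n_z = −0.04833.
Intercept c from Loc-1: 553.2 − 33.18 + 12.95 = 532.97.
At (708, -106): z_contact = 48.3 + 5.1 + 532.97 = 586.4 m.
Depth below ground = 625 − 586.4 = 39 m.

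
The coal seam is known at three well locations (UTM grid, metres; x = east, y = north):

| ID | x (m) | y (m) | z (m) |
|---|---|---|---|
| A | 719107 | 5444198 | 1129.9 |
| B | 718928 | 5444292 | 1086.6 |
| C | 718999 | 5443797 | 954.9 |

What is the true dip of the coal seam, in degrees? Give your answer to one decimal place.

Let the plane be z = a·x + b·y + c.
B−A: −179a + 94b = −43.3;  C−A: −108a − 401b = −175.
Solving gives a = 0.41270, b = 0.32526.
Gradient magnitude |∇z| = √(a² + b²) = √(0.17033 + 0.10579) = 0.52547.
True dip = arctan(0.52547) = 27.7°, dipping toward SW (azimuth ≈ 232°).

27.7°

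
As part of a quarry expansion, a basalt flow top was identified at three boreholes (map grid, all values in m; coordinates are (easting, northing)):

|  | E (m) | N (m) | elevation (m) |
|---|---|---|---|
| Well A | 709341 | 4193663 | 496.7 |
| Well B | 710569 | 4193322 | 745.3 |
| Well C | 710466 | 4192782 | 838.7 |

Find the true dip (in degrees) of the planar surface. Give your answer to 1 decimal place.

Two edge vectors: Well A→Well B = (1228, -341, 248.6), Well A→Well C = (1125, -881, 342).
Normal n = (Well A→Well B) × (Well A→Well C) = (102394.6, -140301, -698243).
So ∂z/∂E = −n_x/n_z = 0.14665 and ∂z/∂N = −n_y/n_z = −0.20093.
Gradient magnitude |∇z| = √(a² + b²) = √(0.02151 + 0.04037) = 0.24876.
True dip = arctan(0.24876) = 14.0°, dipping toward NW (azimuth ≈ 324°).

14.0°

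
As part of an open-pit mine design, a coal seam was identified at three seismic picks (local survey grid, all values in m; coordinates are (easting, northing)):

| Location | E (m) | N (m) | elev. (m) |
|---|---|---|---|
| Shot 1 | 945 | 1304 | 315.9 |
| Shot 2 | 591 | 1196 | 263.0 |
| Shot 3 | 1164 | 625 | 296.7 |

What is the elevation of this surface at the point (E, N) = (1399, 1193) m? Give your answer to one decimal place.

366.4 m

Two edge vectors: Shot 1→Shot 2 = (-354, -108, -52.9), Shot 1→Shot 3 = (219, -679, -19.2).
Normal n = (Shot 1→Shot 2) × (Shot 1→Shot 3) = (-33845.5, -18381.9, 264018).
So ∂z/∂E = −n_x/n_z = 0.128194 and ∂z/∂N = −n_y/n_z = 0.069624.
Intercept c from Shot 1: 315.9 − 121.14 − 90.79 = 103.97.
At (1399, 1193): z = 179.3 + 83.1 + 103.97 = 366.4 m.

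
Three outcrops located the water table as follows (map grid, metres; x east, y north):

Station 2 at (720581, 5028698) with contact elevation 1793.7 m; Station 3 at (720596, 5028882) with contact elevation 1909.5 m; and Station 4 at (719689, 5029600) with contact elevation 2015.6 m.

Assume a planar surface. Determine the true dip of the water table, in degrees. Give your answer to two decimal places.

Two edge vectors: Station 2→Station 3 = (15, 184, 115.8), Station 2→Station 4 = (-892, 902, 221.9).
Normal n = (Station 2→Station 3) × (Station 2→Station 4) = (-63622, -106622.1, 177658).
So ∂z/∂x = −n_x/n_z = 0.35812 and ∂z/∂y = −n_y/n_z = 0.60015.
Gradient magnitude |∇z| = √(a² + b²) = √(0.12825 + 0.36018) = 0.69888.
True dip = arctan(0.69888) = 34.95°, dipping toward SSW (azimuth ≈ 211°).

34.95°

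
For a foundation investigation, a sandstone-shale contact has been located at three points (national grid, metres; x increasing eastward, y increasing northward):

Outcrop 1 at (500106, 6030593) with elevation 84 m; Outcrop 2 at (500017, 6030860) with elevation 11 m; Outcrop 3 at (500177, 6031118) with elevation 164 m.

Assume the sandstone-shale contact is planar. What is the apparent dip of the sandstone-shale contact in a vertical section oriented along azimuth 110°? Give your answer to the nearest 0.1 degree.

Two edge vectors: Outcrop 1→Outcrop 2 = (-89, 267, -73), Outcrop 1→Outcrop 3 = (71, 525, 80).
Normal n = (Outcrop 1→Outcrop 2) × (Outcrop 1→Outcrop 3) = (59685, 1937, -65682).
So ∂z/∂x = −n_x/n_z = 0.90870 and ∂z/∂y = −n_y/n_z = 0.02949.
Unit vector along 110° is (sin 110°, cos 110°) = (0.9397, -0.3420).
Slope in that direction = a·(0.9397) + b·(-0.3420) = 0.84381.
Apparent dip = arctan|0.84381| = 40.2° (true dip is 42.3°, so apparent ≤ true as expected).

40.2°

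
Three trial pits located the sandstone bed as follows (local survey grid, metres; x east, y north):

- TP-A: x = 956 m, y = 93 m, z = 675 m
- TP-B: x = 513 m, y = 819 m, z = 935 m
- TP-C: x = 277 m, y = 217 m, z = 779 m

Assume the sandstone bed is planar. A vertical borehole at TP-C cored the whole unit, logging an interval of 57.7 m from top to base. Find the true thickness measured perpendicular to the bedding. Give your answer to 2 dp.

Let the plane be z = a·x + b·y + c.
TP-B−TP-A: −443a + 726b = 260;  TP-C−TP-A: −679a + 124b = 104.
Solving gives a = −0.09877, b = 0.29786.
|∇z| = √(a²+b²) = 0.31381, so dip δ = arctan(0.31381) = 17.42°.
True thickness = vertical thickness × cos δ = 57.7 × cos 17.42° = 55.05 m.

55.05 m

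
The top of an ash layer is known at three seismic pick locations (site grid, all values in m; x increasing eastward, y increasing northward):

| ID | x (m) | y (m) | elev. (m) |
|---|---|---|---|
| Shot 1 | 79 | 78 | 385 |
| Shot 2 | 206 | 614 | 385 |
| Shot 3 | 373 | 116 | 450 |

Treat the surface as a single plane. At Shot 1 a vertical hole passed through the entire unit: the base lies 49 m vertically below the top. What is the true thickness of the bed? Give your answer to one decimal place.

Two edge vectors: Shot 1→Shot 2 = (127, 536, 0), Shot 1→Shot 3 = (294, 38, 65).
Normal n = (Shot 1→Shot 2) × (Shot 1→Shot 3) = (34840, -8255, -152758).
So ∂z/∂x = −n_x/n_z = 0.22807 and ∂z/∂y = −n_y/n_z = −0.05404.
|∇z| = √(a²+b²) = 0.23439, so dip δ = arctan(0.23439) = 13.19°.
True thickness = vertical thickness × cos δ = 49 × cos 13.19° = 47.7 m.

47.7 m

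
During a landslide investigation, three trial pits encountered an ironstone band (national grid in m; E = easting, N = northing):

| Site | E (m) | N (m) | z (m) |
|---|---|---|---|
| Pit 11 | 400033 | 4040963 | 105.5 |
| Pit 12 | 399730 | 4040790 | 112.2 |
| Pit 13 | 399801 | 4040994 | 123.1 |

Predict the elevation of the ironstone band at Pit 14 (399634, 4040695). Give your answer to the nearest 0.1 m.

Two edge vectors: Pit 11→Pit 12 = (-303, -173, 6.7), Pit 11→Pit 13 = (-232, 31, 17.6).
Normal n = (Pit 11→Pit 12) × (Pit 11→Pit 13) = (-3252.5, 3778.4, -49529).
So ∂z/∂E = −n_x/n_z = −0.065668598 and ∂z/∂N = −n_y/n_z = 0.076286620.
Intercept c from Pit 11: 105.5 + 26269.61 − 308271.41 = −281896.30.
At (399634, 4040695): z = −26243.4 + 308251.0 − 281896.30 = 111.3 m.

111.3 m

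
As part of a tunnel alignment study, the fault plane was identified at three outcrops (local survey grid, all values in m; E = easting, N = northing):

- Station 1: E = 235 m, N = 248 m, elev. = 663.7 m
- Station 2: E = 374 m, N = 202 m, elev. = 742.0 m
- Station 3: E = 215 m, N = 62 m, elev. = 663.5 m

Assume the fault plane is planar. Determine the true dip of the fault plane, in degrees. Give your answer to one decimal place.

Two edge vectors: Station 1→Station 2 = (139, -46, 78.3), Station 1→Station 3 = (-20, -186, -0.2).
Normal n = (Station 1→Station 2) × (Station 1→Station 3) = (14573, -1538.2, -26774).
So ∂z/∂E = −n_x/n_z = 0.54430 and ∂z/∂N = −n_y/n_z = −0.05745.
Gradient magnitude |∇z| = √(a² + b²) = √(0.29626 + 0.00330) = 0.54732.
True dip = arctan(0.54732) = 28.7°, dipping toward W (azimuth ≈ 276°).

28.7°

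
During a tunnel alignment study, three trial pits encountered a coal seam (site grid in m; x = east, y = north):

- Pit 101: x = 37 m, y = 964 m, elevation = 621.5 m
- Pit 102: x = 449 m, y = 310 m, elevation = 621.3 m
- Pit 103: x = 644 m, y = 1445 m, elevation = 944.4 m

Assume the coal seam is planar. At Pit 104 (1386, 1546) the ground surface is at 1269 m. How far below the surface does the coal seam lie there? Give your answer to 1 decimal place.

Two edge vectors: Pit 101→Pit 102 = (412, -654, -0.2), Pit 101→Pit 103 = (607, 481, 322.9).
Normal n = (Pit 101→Pit 102) × (Pit 101→Pit 103) = (-211080.4, -133156.2, 595150).
So ∂z/∂x = −n_x/n_z = 0.354668 and ∂z/∂y = −n_y/n_z = 0.223736.
Intercept c from Pit 101: 621.5 − 13.12 − 215.68 = 392.70.
At (1386, 1546): z_contact = 491.57 + 345.90 + 392.70 = 1230.16 m.
Depth below ground = 1269 − 1230.16 = 38.8 m.

38.8 m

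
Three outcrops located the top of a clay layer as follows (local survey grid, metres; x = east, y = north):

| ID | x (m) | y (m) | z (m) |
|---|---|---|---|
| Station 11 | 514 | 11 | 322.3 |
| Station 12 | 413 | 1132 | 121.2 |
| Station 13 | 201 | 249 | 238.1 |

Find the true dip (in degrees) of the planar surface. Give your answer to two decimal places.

12.36°

Let the plane be z = a·x + b·y + c.
Station 12−Station 11: −101a + 1121b = −201.1;  Station 13−Station 11: −313a + 238b = −84.2.
Solving gives a = 0.14235, b = −0.16657.
Gradient magnitude |∇z| = √(a² + b²) = √(0.02026 + 0.02774) = 0.21911.
True dip = arctan(0.21911) = 12.36°, dipping toward NW (azimuth ≈ 319°).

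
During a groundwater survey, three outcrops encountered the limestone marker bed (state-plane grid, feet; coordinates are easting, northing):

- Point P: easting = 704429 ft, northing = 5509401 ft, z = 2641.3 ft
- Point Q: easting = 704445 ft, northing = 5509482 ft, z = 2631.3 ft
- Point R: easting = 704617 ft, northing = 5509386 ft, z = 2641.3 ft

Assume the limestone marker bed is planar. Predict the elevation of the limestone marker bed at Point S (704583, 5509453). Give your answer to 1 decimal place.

Let the plane be z = a·easting + b·northing + c.
Point Q−Point P: 16a + 81b = −10;  Point R−Point P: 188a − 15b = 0.
Solving gives a = −0.009697440, b = −0.121541246.
Then c = 2641.3 − a·704429 − b·5509401 = 679091.92.
At (704583, 5509453): z = −6832.7 − 669625.8 + 679091.92 = 2633.5 ft.

2633.5 ft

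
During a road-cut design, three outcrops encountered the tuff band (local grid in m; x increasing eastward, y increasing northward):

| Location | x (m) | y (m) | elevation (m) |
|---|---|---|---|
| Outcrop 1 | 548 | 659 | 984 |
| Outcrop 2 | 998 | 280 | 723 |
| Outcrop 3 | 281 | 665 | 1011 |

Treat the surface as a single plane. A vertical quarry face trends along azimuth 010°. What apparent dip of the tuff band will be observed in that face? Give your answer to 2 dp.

Let the plane be z = a·x + b·y + c.
Outcrop 2−Outcrop 1: 450a − 379b = −261;  Outcrop 3−Outcrop 1: −267a + 6b = 27.
Solving gives a = −0.08800, b = 0.58417.
Unit vector along 010° is (sin 10°, cos 10°) = (0.1736, 0.9848).
Slope in that direction = a·(0.1736) + b·(0.9848) = 0.56002.
Apparent dip = arctan|0.56002| = 29.25° (true dip is 30.6°, so apparent ≤ true as expected).

29.25°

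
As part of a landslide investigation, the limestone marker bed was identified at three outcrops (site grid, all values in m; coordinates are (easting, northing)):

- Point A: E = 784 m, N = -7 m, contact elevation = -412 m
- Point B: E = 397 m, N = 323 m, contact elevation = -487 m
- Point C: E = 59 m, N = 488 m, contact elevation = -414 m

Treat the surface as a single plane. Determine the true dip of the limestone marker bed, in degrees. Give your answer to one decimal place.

53.7°

Two edge vectors: Point A→Point B = (-387, 330, -75), Point A→Point C = (-725, 495, -2).
Normal n = (Point A→Point B) × (Point A→Point C) = (36465, 53601, 47685).
So ∂z/∂E = −n_x/n_z = −0.76471 and ∂z/∂N = −n_y/n_z = −1.12406.
Gradient magnitude |∇z| = √(a² + b²) = √(0.58478 + 1.26352) = 1.35952.
True dip = arctan(1.35952) = 53.7°, dipping toward NE (azimuth ≈ 034°).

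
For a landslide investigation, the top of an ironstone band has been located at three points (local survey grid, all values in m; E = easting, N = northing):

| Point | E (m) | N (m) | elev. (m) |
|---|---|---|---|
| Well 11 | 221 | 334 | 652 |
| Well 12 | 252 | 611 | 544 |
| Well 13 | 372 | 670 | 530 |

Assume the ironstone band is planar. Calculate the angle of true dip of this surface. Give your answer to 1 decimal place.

22.1°

Let the plane be z = a·E + b·N + c.
Well 12−Well 11: 31a + 277b = −108;  Well 13−Well 11: 151a + 336b = −122.
Solving gives a = 0.07940, b = −0.39878.
Gradient magnitude |∇z| = √(a² + b²) = √(0.00630 + 0.15902) = 0.40661.
True dip = arctan(0.40661) = 22.1°, dipping toward NNW (azimuth ≈ 349°).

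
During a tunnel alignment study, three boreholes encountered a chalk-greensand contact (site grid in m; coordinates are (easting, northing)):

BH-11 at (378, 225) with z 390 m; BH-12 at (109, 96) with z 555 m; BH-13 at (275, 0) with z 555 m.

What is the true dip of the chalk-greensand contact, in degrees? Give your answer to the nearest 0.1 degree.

Let the plane be z = a·E + b·N + c.
BH-12−BH-11: −269a − 129b = 165;  BH-13−BH-11: −103a − 225b = 165.
Solving gives a = −0.33532, b = −0.57983.
Gradient magnitude |∇z| = √(a² + b²) = √(0.11244 + 0.33620) = 0.66981.
True dip = arctan(0.66981) = 33.8°, dipping toward NNE (azimuth ≈ 030°).

33.8°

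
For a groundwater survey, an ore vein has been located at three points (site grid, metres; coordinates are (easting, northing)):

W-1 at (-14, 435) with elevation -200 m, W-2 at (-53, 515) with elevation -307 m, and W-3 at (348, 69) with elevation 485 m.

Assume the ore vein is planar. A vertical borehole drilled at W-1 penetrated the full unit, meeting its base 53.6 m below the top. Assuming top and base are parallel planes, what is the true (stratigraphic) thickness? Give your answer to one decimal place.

Let the plane be z = a·E + b·N + c.
W-2−W-1: −39a + 80b = −107;  W-3−W-1: 362a − 366b = 685.
Solving gives a = 1.06482, b = −0.81840.
|∇z| = √(a²+b²) = 1.34299, so dip δ = arctan(1.34299) = 53.33°.
True thickness = vertical thickness × cos δ = 53.6 × cos 53.33° = 32.0 m.

32.0 m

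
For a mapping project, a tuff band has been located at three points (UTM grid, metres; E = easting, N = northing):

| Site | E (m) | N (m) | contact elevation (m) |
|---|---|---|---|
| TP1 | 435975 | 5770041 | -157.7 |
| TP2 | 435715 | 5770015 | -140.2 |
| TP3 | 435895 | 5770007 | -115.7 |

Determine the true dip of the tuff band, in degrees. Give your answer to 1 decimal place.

Two edge vectors: TP1→TP2 = (-260, -26, 17.5), TP1→TP3 = (-80, -34, 42).
Normal n = (TP1→TP2) × (TP1→TP3) = (-497, 9520, 6760).
So ∂z/∂E = −n_x/n_z = 0.07352 and ∂z/∂N = −n_y/n_z = −1.40828.
Gradient magnitude |∇z| = √(a² + b²) = √(0.00541 + 1.98326) = 1.41020.
True dip = arctan(1.41020) = 54.7°, dipping toward N (azimuth ≈ 357°).

54.7°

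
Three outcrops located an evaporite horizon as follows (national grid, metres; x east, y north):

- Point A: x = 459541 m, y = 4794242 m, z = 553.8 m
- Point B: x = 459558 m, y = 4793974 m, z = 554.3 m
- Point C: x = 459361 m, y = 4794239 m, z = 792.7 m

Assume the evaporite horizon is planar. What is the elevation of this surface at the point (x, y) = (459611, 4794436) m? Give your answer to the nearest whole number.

444 m

Let the plane be z = a·x + b·y + c.
Point B−Point A: 17a − 268b = 0.5;  Point C−Point A: −180a − 3b = 238.9.
Solving gives a = −1.32578948, b = −0.08596426.
Then c = 553.8 − a·459541 − b·4794242 = 1021941.88.
At (459611, 4794436): z = −609347.4 − 412150.1 + 1021941.88 = 444.3 m.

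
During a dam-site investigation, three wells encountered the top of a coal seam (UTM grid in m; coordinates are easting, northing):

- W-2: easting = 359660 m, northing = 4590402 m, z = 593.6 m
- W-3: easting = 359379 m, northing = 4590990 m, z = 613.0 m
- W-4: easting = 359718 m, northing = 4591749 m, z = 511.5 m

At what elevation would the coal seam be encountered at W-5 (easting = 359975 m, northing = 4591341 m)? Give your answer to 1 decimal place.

Let the plane be z = a·easting + b·northing + c.
W-3−W-2: −281a + 588b = 19.4;  W-4−W-2: 58a + 1347b = −82.1.
Solving gives a = −0.180331111, b = −0.053185446.
Then c = 593.6 − a·359660 − b·4590402 = 309594.06.
At (359975, 4591341): z = −64914.7 − 244192.5 + 309594.06 = 486.9 m.

486.9 m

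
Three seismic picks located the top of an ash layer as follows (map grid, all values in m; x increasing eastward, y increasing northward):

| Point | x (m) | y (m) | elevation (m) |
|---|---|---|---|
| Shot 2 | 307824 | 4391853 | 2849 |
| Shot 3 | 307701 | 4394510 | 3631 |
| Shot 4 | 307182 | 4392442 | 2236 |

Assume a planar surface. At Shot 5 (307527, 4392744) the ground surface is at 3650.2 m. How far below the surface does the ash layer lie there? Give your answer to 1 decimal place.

Let the plane be z = a·x + b·y + c.
Shot 3−Shot 2: −123a + 2657b = 782;  Shot 4−Shot 2: −642a + 589b = −613.
Solving gives a = 1.279176440, b = 0.353533572.
Then c = 2849 − a·307824 − b·4391853 = −1943579.69.
At (307527, 4392744): z_contact = 393381.29 + 1552982.48 − 1943579.69 = 2784.08 m.
Depth below ground = 3650.2 − 2784.08 = 866.1 m.

866.1 m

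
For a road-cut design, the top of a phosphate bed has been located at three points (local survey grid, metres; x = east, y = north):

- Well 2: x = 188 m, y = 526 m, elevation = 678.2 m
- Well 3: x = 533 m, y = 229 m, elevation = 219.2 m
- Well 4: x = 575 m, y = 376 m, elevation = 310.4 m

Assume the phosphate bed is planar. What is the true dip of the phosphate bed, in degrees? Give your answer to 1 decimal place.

45.7°

Let the plane be z = a·x + b·y + c.
Well 3−Well 2: 345a − 297b = −459;  Well 4−Well 2: 387a − 150b = −367.8.
Solving gives a = −0.63914, b = 0.80302.
Gradient magnitude |∇z| = √(a² + b²) = √(0.40850 + 0.64484) = 1.02632.
True dip = arctan(1.02632) = 45.7°, dipping toward SE (azimuth ≈ 141°).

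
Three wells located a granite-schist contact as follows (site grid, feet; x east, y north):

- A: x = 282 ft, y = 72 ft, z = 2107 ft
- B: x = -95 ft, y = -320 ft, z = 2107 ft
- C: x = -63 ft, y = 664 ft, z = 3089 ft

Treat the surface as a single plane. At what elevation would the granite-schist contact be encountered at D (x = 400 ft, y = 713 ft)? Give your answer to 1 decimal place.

2642.4 ft

Let the plane be z = a·x + b·y + c.
B−A: −377a − 392b = 0;  C−A: −345a + 592b = 982.
Solving gives a = −1.07399, b = 1.03289.
Then c = 2107 − a·282 − b·72 = 2335.50.
At (400, 713): z = −429.6 + 736.5 + 2335.50 = 2642.4 ft.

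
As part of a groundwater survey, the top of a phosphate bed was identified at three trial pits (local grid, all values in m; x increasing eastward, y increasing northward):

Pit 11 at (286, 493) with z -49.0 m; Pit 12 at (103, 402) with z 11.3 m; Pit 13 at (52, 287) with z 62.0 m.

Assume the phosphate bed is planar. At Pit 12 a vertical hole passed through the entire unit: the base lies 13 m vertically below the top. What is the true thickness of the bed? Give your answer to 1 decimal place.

12.1 m

Let the plane be z = a·x + b·y + c.
Pit 12−Pit 11: −183a − 91b = 60.3;  Pit 13−Pit 11: −234a − 206b = 111.
Solving gives a = −0.14148, b = −0.37813.
|∇z| = √(a²+b²) = 0.40373, so dip δ = arctan(0.40373) = 21.99°.
True thickness = vertical thickness × cos δ = 13 × cos 21.99° = 12.1 m.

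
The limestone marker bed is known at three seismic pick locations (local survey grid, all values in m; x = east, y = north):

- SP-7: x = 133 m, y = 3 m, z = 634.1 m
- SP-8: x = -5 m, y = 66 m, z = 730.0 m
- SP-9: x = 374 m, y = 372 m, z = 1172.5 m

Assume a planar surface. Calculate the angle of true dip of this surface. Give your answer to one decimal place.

Let the plane be z = a·x + b·y + c.
SP-8−SP-7: −138a + 63b = 95.9;  SP-9−SP-7: 241a + 369b = 538.4.
Solving gives a = −0.02221, b = 1.47358.
Gradient magnitude |∇z| = √(a² + b²) = √(0.00049 + 2.17144) = 1.47375.
True dip = arctan(1.47375) = 55.8°, dipping toward S (azimuth ≈ 179°).

55.8°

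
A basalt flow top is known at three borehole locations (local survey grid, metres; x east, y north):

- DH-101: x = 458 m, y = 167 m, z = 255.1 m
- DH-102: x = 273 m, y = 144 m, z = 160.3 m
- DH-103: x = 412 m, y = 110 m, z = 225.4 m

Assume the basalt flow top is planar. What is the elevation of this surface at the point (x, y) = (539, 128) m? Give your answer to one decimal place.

290.7 m

Let the plane be z = a·x + b·y + c.
DH-102−DH-101: −185a − 23b = −94.8;  DH-103−DH-101: −46a − 57b = −29.7.
Solving gives a = 0.49758, b = 0.11950.
Then c = 255.1 − a·458 − b·167 = 7.25.
At (539, 128): z = 268.2 + 15.3 + 7.25 = 290.7 m.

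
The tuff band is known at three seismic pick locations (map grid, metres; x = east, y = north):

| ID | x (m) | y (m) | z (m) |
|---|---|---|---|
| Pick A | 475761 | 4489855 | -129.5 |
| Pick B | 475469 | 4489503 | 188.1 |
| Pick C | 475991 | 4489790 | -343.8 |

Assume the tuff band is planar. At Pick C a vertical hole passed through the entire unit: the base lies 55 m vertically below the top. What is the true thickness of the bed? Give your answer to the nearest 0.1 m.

Two edge vectors: Pick A→Pick B = (-292, -352, 317.6), Pick A→Pick C = (230, -65, -214.3).
Normal n = (Pick A→Pick B) × (Pick A→Pick C) = (96077.6, 10472.4, 99940).
So ∂z/∂x = −n_x/n_z = −0.96135 and ∂z/∂y = −n_y/n_z = −0.10479.
|∇z| = √(a²+b²) = 0.96705, so dip δ = arctan(0.96705) = 44.04°.
True thickness = vertical thickness × cos δ = 55 × cos 44.04° = 39.5 m.

39.5 m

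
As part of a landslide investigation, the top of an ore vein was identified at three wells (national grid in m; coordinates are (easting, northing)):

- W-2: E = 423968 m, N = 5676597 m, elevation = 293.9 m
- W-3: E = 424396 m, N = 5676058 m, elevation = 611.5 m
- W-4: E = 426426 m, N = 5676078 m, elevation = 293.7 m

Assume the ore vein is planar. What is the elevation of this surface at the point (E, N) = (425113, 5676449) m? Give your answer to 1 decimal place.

227.4 m

Let the plane be z = a·E + b·N + c.
W-3−W-2: 428a − 539b = 317.6;  W-4−W-2: 2458a − 519b = −0.2.
Solving gives a = −0.149576234, b = −0.708012297.
Then c = 293.9 − a·423968 − b·5676597 = 4082809.92.
At (425113, 5676449): z = −63586.8 − 4018995.7 + 4082809.92 = 227.4 m.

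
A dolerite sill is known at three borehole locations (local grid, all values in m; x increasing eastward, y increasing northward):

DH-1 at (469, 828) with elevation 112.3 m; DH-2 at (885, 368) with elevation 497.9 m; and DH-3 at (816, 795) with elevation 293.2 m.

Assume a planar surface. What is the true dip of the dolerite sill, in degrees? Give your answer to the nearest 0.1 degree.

32.1°

Two edge vectors: DH-1→DH-2 = (416, -460, 385.6), DH-1→DH-3 = (347, -33, 180.9).
Normal n = (DH-1→DH-2) × (DH-1→DH-3) = (-70489.2, 58548.8, 145892).
So ∂z/∂x = −n_x/n_z = 0.48316 and ∂z/∂y = −n_y/n_z = −0.40132.
Gradient magnitude |∇z| = √(a² + b²) = √(0.23344 + 0.16105) = 0.62809.
True dip = arctan(0.62809) = 32.1°, dipping toward NW (azimuth ≈ 310°).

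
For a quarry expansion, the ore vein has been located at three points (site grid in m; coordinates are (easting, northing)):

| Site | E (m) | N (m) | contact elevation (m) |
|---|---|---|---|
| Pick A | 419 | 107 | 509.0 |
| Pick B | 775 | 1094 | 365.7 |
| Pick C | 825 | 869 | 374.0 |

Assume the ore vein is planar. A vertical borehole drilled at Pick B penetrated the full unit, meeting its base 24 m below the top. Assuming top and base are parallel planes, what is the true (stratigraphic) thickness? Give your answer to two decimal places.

23.53 m

Two edge vectors: Pick A→Pick B = (356, 987, -143.3), Pick A→Pick C = (406, 762, -135).
Normal n = (Pick A→Pick B) × (Pick A→Pick C) = (-24050.4, -10119.8, -129450).
So ∂z/∂E = −n_x/n_z = −0.18579 and ∂z/∂N = −n_y/n_z = −0.07818.
|∇z| = √(a²+b²) = 0.20157, so dip δ = arctan(0.20157) = 11.40°.
True thickness = vertical thickness × cos δ = 24 × cos 11.40° = 23.53 m.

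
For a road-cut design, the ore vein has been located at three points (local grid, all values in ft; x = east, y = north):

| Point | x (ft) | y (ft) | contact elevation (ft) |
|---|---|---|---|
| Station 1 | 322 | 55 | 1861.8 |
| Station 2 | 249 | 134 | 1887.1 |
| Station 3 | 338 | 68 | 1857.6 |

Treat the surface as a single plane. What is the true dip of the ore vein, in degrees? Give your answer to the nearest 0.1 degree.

Two edge vectors: Station 1→Station 2 = (-73, 79, 25.3), Station 1→Station 3 = (16, 13, -4.2).
Normal n = (Station 1→Station 2) × (Station 1→Station 3) = (-660.7, 98.2, -2213).
So ∂z/∂x = −n_x/n_z = −0.29855 and ∂z/∂y = −n_y/n_z = 0.04437.
Gradient magnitude |∇z| = √(a² + b²) = √(0.08913 + 0.00197) = 0.30183.
True dip = arctan(0.30183) = 16.8°, dipping toward E (azimuth ≈ 098°).

16.8°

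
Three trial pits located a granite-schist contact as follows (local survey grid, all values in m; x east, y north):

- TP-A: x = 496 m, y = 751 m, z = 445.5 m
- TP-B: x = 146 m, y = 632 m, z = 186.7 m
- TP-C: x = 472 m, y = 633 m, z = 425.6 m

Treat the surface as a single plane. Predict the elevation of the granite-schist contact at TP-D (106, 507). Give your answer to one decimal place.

Two edge vectors: TP-A→TP-B = (-350, -119, -258.8), TP-A→TP-C = (-24, -118, -19.9).
Normal n = (TP-A→TP-B) × (TP-A→TP-C) = (-28170.3, -753.8, 38444).
So ∂z/∂x = −n_x/n_z = 0.73276 and ∂z/∂y = −n_y/n_z = 0.01961.
Intercept c from TP-A: 445.5 − 363.45 − 14.73 = 67.32.
At (106, 507): z = 77.7 + 9.9 + 67.32 = 154.9 m.

154.9 m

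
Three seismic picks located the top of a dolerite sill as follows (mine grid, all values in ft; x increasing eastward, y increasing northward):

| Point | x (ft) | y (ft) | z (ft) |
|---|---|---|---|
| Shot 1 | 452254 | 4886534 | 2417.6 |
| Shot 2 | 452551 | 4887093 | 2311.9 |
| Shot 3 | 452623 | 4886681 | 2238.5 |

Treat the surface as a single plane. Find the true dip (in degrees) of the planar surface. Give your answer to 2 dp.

Two edge vectors: Shot 1→Shot 2 = (297, 559, -105.7), Shot 1→Shot 3 = (369, 147, -179.1).
Normal n = (Shot 1→Shot 2) × (Shot 1→Shot 3) = (-84579, 14189.4, -162612).
So ∂z/∂x = −n_x/n_z = −0.52013 and ∂z/∂y = −n_y/n_z = 0.08726.
Gradient magnitude |∇z| = √(a² + b²) = √(0.27053 + 0.00761) = 0.52740.
True dip = arctan(0.52740) = 27.81°, dipping toward E (azimuth ≈ 100°).

27.81°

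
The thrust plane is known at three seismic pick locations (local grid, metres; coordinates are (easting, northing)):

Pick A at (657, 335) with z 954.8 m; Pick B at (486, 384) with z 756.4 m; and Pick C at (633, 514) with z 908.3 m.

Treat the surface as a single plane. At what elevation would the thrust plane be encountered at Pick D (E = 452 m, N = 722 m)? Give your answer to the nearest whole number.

681 m

Let the plane be z = a·E + b·N + c.
Pick B−Pick A: −171a + 49b = −198.4;  Pick C−Pick A: −24a + 179b = −46.5.
Solving gives a = 1.12918, b = −0.10838.
Then c = 954.8 − a·657 − b·335 = 249.24.
At (452, 722): z = 510.4 − 78.2 + 249.24 = 681.4 m.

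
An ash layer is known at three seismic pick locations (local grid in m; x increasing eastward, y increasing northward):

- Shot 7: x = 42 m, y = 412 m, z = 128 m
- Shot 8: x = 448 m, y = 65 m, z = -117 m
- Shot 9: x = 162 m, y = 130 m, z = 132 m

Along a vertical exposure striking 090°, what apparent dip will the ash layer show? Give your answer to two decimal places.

Let the plane be z = a·x + b·y + c.
Shot 8−Shot 7: 406a − 347b = −245;  Shot 9−Shot 7: 120a − 282b = 4.
Solving gives a = −0.96741, b = −0.42585.
Unit vector along 090° is (sin 90°, cos 90°) = (1.0000, 0.0000).
Slope in that direction = a·(1.0000) + b·(0.0000) = −0.96741.
Apparent dip = arctan|0.96741| = 44.05° (true dip is 46.6°, so apparent ≤ true as expected).

44.05°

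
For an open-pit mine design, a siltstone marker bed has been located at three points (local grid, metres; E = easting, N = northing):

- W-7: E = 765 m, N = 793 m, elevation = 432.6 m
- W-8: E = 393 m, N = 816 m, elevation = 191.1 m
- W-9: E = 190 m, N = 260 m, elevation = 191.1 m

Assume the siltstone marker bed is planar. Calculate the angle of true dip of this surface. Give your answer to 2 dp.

Let the plane be z = a·E + b·N + c.
W-8−W-7: −372a + 23b = −241.5;  W-9−W-7: −575a − 533b = −241.5.
Solving gives a = 0.63486, b = −0.23179.
Gradient magnitude |∇z| = √(a² + b²) = √(0.40305 + 0.05373) = 0.67585.
True dip = arctan(0.67585) = 34.05°, dipping toward WNW (azimuth ≈ 290°).

34.05°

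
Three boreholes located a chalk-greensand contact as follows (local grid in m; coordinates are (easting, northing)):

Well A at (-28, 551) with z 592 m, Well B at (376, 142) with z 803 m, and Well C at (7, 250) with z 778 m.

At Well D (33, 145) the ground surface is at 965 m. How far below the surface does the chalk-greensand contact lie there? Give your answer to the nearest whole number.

Two edge vectors: Well A→Well B = (404, -409, 211), Well A→Well C = (35, -301, 186).
Normal n = (Well A→Well B) × (Well A→Well C) = (-12563, -67759, -107289).
So ∂z/∂E = −n_x/n_z = −0.11709 and ∂z/∂N = −n_y/n_z = −0.63156.
Intercept c from Well A: 592 − 3.28 + 347.99 = 936.71.
At (33, 145): z_contact = −3.9 − 91.6 + 936.71 = 841.3 m.
Depth below ground = 965 − 841.3 = 124 m.

124 m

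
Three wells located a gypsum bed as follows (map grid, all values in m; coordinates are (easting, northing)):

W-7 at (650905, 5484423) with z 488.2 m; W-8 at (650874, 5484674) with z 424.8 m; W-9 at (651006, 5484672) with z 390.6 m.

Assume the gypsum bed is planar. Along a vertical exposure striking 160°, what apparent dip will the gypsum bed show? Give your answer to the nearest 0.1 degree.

10.1°

Two edge vectors: W-7→W-8 = (-31, 251, -63.4), W-7→W-9 = (101, 249, -97.6).
Normal n = (W-7→W-8) × (W-7→W-9) = (-8711, -9429, -33070).
So ∂z/∂E = −n_x/n_z = −0.26341 and ∂z/∂N = −n_y/n_z = −0.28512.
Unit vector along 160° is (sin 160°, cos 160°) = (0.3420, -0.9397).
Slope in that direction = a·(0.3420) + b·(-0.9397) = 0.17784.
Apparent dip = arctan|0.17784| = 10.1° (true dip is 21.2°, so apparent ≤ true as expected).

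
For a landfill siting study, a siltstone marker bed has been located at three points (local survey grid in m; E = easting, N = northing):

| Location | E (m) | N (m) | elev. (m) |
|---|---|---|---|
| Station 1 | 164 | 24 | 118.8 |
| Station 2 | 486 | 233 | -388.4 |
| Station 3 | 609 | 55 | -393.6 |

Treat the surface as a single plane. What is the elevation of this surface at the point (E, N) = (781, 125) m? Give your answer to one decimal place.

-634.1 m

Let the plane be z = a·E + b·N + c.
Station 2−Station 1: 322a + 209b = −507.2;  Station 3−Station 1: 445a + 31b = −512.4.
Solving gives a = −1.10052, b = −0.73126.
Then c = 118.8 − a·164 − b·24 = 316.84.
At (781, 125): z = −859.5 − 91.4 + 316.84 = -634.1 m.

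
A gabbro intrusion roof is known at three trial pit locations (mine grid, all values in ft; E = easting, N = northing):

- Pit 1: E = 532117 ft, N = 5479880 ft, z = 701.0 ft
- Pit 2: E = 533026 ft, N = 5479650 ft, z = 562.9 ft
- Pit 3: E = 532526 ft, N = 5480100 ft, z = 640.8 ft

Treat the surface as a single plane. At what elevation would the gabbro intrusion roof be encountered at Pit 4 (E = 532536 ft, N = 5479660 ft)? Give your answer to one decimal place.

Let the plane be z = a·E + b·N + c.
Pit 2−Pit 1: 909a − 230b = −138.1;  Pit 3−Pit 1: 409a + 220b = −60.2.
Solving gives a = −0.150409794, b = 0.005989117.
Then c = 701 − a·532117 − b·5479880 = 47916.96.
At (532536, 5479660): z = −80098.6 + 32818.3 + 47916.96 = 636.7 ft.

636.7 ft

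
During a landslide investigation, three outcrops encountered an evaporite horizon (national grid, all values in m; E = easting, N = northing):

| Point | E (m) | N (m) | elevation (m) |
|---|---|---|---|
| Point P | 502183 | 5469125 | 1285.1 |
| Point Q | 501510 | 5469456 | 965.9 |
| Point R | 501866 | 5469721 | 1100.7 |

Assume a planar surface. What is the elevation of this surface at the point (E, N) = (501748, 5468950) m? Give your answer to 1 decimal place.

Two edge vectors: Point P→Point Q = (-673, 331, -319.2), Point P→Point R = (-317, 596, -184.4).
Normal n = (Point P→Point Q) × (Point P→Point R) = (129206.8, -22914.8, -296181).
So ∂z/∂E = −n_x/n_z = 0.436242703 and ∂z/∂N = −n_y/n_z = −0.077367556.
Intercept c from Point P: 1285.1 − 219073.67 + 423132.83 = 205344.26.
At (501748, 5468950): z = 218883.9 − 423119.3 + 205344.26 = 1108.9 m.

1108.9 m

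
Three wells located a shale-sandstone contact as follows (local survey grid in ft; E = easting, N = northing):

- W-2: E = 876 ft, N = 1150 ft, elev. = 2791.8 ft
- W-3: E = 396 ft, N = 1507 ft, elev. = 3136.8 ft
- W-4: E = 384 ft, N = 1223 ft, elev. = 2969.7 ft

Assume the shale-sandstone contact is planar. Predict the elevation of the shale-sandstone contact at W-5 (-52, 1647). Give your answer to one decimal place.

3342.9 ft

Let the plane be z = a·E + b·N + c.
W-3−W-2: −480a + 357b = 345;  W-4−W-2: −492a + 73b = 177.9.
Solving gives a = −0.272576, b = 0.599898.
Then c = 2791.8 − a·876 − b·1150 = 2340.69.
At (-52, 1647): z = 14.2 + 988.0 + 2340.69 = 3342.9 ft.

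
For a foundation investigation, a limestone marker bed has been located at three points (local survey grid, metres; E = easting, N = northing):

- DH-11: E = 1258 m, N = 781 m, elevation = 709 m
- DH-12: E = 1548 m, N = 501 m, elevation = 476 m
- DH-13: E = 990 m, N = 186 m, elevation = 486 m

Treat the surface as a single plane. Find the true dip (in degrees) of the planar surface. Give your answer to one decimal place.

Let the plane be z = a·E + b·N + c.
DH-12−DH-11: 290a − 280b = −233;  DH-13−DH-11: −268a − 595b = −223.
Solving gives a = −0.30775, b = 0.51341.
Gradient magnitude |∇z| = √(a² + b²) = √(0.09471 + 0.26358) = 0.59858.
True dip = arctan(0.59858) = 30.9°, dipping toward SSE (azimuth ≈ 149°).

30.9°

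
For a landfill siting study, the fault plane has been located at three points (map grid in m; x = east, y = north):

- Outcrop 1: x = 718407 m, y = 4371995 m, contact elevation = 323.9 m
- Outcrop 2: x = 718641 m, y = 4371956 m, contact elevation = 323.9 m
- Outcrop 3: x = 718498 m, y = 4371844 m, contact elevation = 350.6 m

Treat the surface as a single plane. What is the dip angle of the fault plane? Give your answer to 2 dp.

Two edge vectors: Outcrop 1→Outcrop 2 = (234, -39, 0), Outcrop 1→Outcrop 3 = (91, -151, 26.7).
Normal n = (Outcrop 1→Outcrop 2) × (Outcrop 1→Outcrop 3) = (-1041.3, -6247.8, -31785).
So ∂z/∂x = −n_x/n_z = −0.03276 and ∂z/∂y = −n_y/n_z = −0.19656.
Gradient magnitude |∇z| = √(a² + b²) = √(0.00107 + 0.03864) = 0.19928.
True dip = arctan(0.19928) = 11.27°, dipping toward N (azimuth ≈ 009°).

11.27°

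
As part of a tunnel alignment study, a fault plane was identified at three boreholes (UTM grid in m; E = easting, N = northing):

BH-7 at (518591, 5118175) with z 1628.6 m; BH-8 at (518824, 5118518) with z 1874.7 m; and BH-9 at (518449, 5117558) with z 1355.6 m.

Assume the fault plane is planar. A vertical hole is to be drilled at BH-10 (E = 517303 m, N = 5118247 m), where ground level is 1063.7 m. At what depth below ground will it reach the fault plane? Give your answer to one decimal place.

Let the plane be z = a·E + b·N + c.
BH-8−BH-7: 233a + 343b = 246.1;  BH-9−BH-7: −142a − 617b = −273.
Solving gives a = 0.612326548, b = 0.301539109.
Then c = 1628.6 − a·518591 − b·5118175 = −1859248.37.
At (517303, 5118247): z_contact = 316758.36 + 1543351.64 − 1859248.37 = 861.63 m.
Depth below ground = 1063.7 − 861.63 = 202.1 m.

202.1 m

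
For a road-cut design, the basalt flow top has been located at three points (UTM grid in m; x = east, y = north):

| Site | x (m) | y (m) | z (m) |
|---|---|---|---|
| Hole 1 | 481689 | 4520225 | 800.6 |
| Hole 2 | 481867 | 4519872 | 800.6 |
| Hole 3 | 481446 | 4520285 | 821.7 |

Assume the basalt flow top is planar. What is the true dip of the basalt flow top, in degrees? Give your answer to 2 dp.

6.34°

Let the plane be z = a·x + b·y + c.
Hole 2−Hole 1: 178a − 353b = 0;  Hole 3−Hole 1: −243a + 60b = 21.1.
Solving gives a = −0.09918, b = −0.05001.
Gradient magnitude |∇z| = √(a² + b²) = √(0.00984 + 0.00250) = 0.11108.
True dip = arctan(0.11108) = 6.34°, dipping toward ENE (azimuth ≈ 063°).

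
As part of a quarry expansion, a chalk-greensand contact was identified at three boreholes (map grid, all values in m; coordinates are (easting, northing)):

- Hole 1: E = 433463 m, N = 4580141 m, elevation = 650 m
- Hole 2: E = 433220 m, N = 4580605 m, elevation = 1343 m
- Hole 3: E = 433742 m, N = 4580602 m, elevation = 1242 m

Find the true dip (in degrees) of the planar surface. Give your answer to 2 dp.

Let the plane be z = a·E + b·N + c.
Hole 2−Hole 1: −243a + 464b = 693;  Hole 3−Hole 1: 279a + 461b = 592.
Solving gives a = −0.18546, b = 1.39641.
Gradient magnitude |∇z| = √(a² + b²) = √(0.03440 + 1.94995) = 1.40867.
True dip = arctan(1.40867) = 54.63°, dipping toward S (azimuth ≈ 172°).

54.63°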